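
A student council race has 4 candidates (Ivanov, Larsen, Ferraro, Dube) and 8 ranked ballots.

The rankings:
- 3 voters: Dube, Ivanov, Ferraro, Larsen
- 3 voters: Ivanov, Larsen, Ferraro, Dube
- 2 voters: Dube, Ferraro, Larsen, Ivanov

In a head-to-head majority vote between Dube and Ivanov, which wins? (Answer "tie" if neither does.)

Dube

Ballots ranking Dube above Ivanov: 3 + 2 = 5.
Ballots ranking Ivanov above Dube: 8 − 5 = 3.
Dube wins the head-to-head 5–3.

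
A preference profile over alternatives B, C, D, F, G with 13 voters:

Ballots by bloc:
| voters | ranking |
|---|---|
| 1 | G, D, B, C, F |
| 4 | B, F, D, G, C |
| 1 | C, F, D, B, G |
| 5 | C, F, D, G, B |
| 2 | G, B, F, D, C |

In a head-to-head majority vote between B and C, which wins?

Ballots ranking B above C: 1 + 4 + 2 = 7.
Ballots ranking C above B: 13 − 7 = 6.
B wins the head-to-head 7–6.

B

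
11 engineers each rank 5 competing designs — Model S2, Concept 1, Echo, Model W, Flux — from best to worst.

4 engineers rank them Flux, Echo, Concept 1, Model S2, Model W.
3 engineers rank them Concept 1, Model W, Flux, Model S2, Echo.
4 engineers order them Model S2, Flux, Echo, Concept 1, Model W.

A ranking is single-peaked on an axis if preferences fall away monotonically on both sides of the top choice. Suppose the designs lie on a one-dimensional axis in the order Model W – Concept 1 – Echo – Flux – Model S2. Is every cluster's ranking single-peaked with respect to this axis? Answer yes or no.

Axis positions: Model W=1, Concept 1=2, Echo=3, Flux=4, Model S2=5.
Cluster 1 (peak Flux at position 4): ranking walks positions 4-3-2-5-1, expanding outward from the peak — single-peaked.
Cluster 2: ranking walks positions 2-1-4-5-3; Flux is ranked above Echo even though Echo lies between Flux and the peak Concept 1 on the axis — preferences dip and rise again. Not single-peaked.
Cluster 3 (peak Model S2 at position 5): ranking walks positions 5-4-3-2-1, expanding outward from the peak — single-peaked.
Cluster 2 violates single-peakedness, so the profile is not single-peaked on this axis.

no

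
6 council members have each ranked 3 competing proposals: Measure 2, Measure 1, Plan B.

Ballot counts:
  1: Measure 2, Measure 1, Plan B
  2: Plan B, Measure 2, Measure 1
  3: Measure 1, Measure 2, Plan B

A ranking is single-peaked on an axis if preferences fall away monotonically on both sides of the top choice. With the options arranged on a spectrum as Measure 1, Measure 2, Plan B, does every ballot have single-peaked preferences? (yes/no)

Axis positions: Measure 1=1, Measure 2=2, Plan B=3.
Group 1 (peak Measure 2 at position 2): ranking walks positions 2-1-3, expanding outward from the peak — single-peaked.
Group 2 (peak Plan B at position 3): ranking walks positions 3-2-1, expanding outward from the peak — single-peaked.
Group 3 (peak Measure 1 at position 1): ranking walks positions 1-2-3, expanding outward from the peak — single-peaked.
Every ranking is single-peaked on this axis.

yes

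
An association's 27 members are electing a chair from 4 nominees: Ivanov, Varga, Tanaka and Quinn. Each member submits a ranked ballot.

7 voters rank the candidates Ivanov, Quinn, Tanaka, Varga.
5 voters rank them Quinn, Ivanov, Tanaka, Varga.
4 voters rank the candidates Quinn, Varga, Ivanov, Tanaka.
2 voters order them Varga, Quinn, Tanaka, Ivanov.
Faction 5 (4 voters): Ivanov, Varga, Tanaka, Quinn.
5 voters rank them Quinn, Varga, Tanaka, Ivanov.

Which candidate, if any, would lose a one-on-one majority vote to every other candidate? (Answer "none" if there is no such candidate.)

Pairwise majorities:
Ivanov vs Varga: 16 to 11, Ivanov.
Ivanov–Tanaka: Ivanov 20–7.
Ivanov vs Quinn: Quinn, 16–11.
Varga–Tanaka: Varga 15–12.
Varga–Quinn: Quinn 21–6.
Tanaka vs Quinn: 4 for Tanaka, 23 for Quinn — Quinn by 23–4.
Only Tanaka has no wins; Tanaka is the Condorcet loser.

Tanaka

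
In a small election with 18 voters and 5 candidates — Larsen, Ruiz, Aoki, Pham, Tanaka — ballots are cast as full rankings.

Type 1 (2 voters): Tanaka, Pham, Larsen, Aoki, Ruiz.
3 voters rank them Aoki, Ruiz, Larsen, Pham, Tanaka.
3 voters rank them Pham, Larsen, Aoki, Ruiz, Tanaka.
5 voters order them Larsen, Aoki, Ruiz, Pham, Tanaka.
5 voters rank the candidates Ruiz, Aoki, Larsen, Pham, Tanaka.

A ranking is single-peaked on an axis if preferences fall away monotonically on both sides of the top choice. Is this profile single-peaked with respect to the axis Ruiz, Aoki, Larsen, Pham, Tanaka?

Axis positions: Ruiz=1, Aoki=2, Larsen=3, Pham=4, Tanaka=5.
Type 1 (peak Tanaka at position 5): ranking walks positions 5-4-3-2-1, expanding outward from the peak — single-peaked.
Type 2 (peak Aoki at position 2): ranking walks positions 2-1-3-4-5, expanding outward from the peak — single-peaked.
Type 3 (peak Pham at position 4): ranking walks positions 4-3-2-1-5, expanding outward from the peak — single-peaked.
Type 4 (peak Larsen at position 3): ranking walks positions 3-2-1-4-5, expanding outward from the peak — single-peaked.
Type 5 (peak Ruiz at position 1): ranking walks positions 1-2-3-4-5, expanding outward from the peak — single-peaked.
Every ranking is single-peaked on this axis.

yes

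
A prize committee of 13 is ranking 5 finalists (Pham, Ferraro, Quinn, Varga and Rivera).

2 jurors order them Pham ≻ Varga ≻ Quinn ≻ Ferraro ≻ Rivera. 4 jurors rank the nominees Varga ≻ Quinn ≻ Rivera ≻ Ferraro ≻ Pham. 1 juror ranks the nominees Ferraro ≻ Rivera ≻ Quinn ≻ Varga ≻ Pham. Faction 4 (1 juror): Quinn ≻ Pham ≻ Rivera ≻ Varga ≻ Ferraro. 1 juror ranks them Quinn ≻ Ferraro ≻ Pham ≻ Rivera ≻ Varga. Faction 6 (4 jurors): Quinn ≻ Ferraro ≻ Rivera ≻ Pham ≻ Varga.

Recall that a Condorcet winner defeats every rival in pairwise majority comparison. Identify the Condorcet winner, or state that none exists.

Check each pair by majority over 13 ballots:
Pham vs Ferraro: 2+1 = 3 for Pham, 10 for Ferraro — Ferraro by 10–3.
Pham vs Quinn: 2 for Pham, 11 for Quinn — Quinn by 11–2.
Pham vs Varga: Pham preferred on 2+1+1+4 = 8 ballots; Pham wins 8–5.
Pham vs Rivera: Pham preferred on 2+1+1 = 4 ballots; Rivera wins 9–4.
Ferraro vs Quinn: 1 for Ferraro, 12 for Quinn — Quinn by 12–1.
Ferraro vs Varga: 1+1+4 = 6 for Ferraro, 7 for Varga — Varga by 7–6.
Ferraro vs Rivera: 8 to 5, Ferraro.
Quinn vs Varga: 7 to 6, Quinn.
Quinn vs Rivera: 12 to 1, Quinn.
Varga vs Rivera: Varga is ranked higher on 2+4 = 6 ballots, Rivera on 7. Rivera wins 7–6.
Quinn wins every pairwise contest, so Quinn is the Condorcet winner.

Quinn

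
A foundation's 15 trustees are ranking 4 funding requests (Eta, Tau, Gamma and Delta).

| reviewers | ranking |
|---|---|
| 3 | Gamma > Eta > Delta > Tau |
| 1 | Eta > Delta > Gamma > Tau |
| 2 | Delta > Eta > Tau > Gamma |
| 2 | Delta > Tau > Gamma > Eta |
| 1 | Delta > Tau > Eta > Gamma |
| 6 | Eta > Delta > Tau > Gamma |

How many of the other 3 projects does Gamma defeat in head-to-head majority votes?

0

Gamma against each rival (15 reviewers):
Gamma vs Eta: Gamma is ranked higher on 3+2 = 5 ballots, Eta on 10. Eta wins 10–5.
Gamma vs Tau: 4 to 11, Tau.
Gamma vs Delta: Delta, 12–3.
Gamma beats no one; loses to Eta, Tau, Delta — 0 pairwise wins.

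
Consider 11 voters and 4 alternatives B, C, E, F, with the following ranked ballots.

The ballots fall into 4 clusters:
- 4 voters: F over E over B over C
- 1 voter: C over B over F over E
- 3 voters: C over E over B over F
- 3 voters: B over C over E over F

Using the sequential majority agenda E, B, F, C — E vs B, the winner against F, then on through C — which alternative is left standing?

C

Round 1: E vs B — 7–4, E advances.
Round 2: E vs F — 6–5, E advances.
Round 3: E vs C — 4–7, C advances.
The agenda winner is C.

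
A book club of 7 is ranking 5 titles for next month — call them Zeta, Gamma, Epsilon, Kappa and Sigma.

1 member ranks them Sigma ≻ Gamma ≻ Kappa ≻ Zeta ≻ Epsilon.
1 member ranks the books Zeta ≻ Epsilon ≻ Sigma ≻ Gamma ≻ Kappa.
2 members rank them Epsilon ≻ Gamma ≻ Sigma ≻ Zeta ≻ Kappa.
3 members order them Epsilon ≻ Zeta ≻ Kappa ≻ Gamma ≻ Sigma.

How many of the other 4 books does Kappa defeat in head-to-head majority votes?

Kappa against each rival (7 members):
Kappa vs Zeta: Zeta wins 6–1.
Kappa vs Gamma: 3 for Kappa, 4 for Gamma — Gamma by 4–3.
Kappa–Epsilon: Epsilon 6–1.
Kappa vs Sigma: Kappa preferred on 3 ballots; Sigma wins 4–3.
Kappa beats no one; loses to Zeta, Gamma, Epsilon, Sigma — 0 pairwise wins.

0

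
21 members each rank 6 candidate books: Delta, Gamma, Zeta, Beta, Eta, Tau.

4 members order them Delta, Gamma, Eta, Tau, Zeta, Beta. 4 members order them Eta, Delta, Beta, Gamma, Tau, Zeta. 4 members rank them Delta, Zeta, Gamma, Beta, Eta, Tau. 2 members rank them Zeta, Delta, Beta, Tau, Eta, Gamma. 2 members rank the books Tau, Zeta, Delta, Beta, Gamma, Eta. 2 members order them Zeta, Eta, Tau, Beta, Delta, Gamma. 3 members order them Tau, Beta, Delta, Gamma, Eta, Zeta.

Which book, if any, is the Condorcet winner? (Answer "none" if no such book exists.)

Delta

Check each pair by majority over 21 ballots:
Delta vs Gamma: 21 to 0, Delta.
Delta vs Zeta: Delta preferred on 4+4+4+3 = 15 ballots; Delta wins 15–6.
Delta vs Beta: Delta preferred on 4+4+4+2+2 = 16 ballots; Delta wins 16–5.
Delta vs Eta: Delta preferred on 4+4+2+2+3 = 15 ballots; Delta wins 15–6.
Delta vs Tau: 4+4+4+2 = 14 for Delta, 7 for Tau — Delta by 14–7.
Gamma vs Zeta: 4+4+3 = 11 for Gamma, 10 for Zeta — Gamma by 11–10.
Gamma vs Beta: 4+4 = 8 for Gamma, 13 for Beta — Beta by 13–8.
Gamma vs Eta: Gamma preferred on 4+4+2+3 = 13 ballots; Gamma wins 13–8.
Gamma vs Tau: 12 to 9, Gamma.
Zeta vs Beta: Zeta is ranked higher on 4+4+2+2+2 = 14 ballots, Beta on 7. Zeta wins 14–7.
Zeta vs Eta: Zeta is ranked higher on 4+2+2+2 = 10 ballots, Eta on 11. Eta wins 11–10.
Zeta vs Tau: Zeta is ranked higher on 4+2+2 = 8 ballots, Tau on 13. Tau wins 13–8.
Beta vs Eta: 11 to 10, Beta.
Beta vs Tau: 4+4+2 = 10 for Beta, 11 for Tau — Tau by 11–10.
Eta vs Tau: Eta preferred on 4+4+4+2 = 14 ballots; Eta wins 14–7.
Delta defeats every rival head-to-head and is the Condorcet winner.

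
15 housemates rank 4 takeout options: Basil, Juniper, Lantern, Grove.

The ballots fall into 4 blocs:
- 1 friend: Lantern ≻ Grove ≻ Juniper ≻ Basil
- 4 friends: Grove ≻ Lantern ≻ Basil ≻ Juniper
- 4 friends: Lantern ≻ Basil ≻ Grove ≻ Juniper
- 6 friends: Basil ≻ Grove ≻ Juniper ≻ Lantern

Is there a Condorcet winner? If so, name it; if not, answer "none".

none

Head-to-head results (15 friends):
Basil–Juniper: Basil 14–1.
Basil vs Lantern: Lantern, 9–6.
Basil vs Grove: Basil, 10–5.
Juniper–Lantern: Lantern 9–6.
Juniper–Grove: Grove 15–0.
Lantern–Grove: Grove 10–5.
No restaurant is unbeaten: Basil loses to Lantern; Juniper loses to Basil; Lantern loses to Grove; Grove loses to Basil. In particular Basil → Grove → Lantern → Basil is a majority cycle — no Condorcet winner exists.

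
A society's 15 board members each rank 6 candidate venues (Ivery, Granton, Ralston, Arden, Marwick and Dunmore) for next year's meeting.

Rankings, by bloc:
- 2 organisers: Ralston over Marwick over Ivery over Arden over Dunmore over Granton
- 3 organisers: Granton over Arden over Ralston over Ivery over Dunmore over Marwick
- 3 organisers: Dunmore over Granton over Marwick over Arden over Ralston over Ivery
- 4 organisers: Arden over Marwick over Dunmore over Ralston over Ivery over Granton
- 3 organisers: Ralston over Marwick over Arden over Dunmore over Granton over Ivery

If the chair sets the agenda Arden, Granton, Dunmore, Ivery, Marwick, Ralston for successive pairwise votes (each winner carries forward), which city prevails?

Ralston

Round 1: Arden vs Granton — 9–6, Arden advances.
Round 2: Arden vs Dunmore — 12–3, Arden advances.
Round 3: Arden vs Ivery — 13–2, Arden advances.
Round 4: Arden vs Marwick — 7–8, Marwick advances.
Round 5: Marwick vs Ralston — 7–8, Ralston advances.
Ralston survives the agenda.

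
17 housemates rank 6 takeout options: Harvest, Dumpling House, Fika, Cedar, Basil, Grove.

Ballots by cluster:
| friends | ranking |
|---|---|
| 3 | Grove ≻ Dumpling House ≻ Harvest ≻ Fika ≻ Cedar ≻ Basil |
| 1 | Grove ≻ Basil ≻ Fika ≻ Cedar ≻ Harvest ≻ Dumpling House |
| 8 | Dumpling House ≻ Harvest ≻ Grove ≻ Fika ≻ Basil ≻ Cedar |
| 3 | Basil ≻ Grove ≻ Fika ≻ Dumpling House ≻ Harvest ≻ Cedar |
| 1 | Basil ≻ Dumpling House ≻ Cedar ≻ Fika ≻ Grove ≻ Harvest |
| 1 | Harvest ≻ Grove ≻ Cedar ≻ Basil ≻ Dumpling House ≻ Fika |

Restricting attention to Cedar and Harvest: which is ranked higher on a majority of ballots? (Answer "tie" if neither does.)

Harvest

Ballots ranking Cedar above Harvest: 1 + 1 = 2.
Ballots ranking Harvest above Cedar: 17 − 2 = 15.
Harvest wins the head-to-head 15–2.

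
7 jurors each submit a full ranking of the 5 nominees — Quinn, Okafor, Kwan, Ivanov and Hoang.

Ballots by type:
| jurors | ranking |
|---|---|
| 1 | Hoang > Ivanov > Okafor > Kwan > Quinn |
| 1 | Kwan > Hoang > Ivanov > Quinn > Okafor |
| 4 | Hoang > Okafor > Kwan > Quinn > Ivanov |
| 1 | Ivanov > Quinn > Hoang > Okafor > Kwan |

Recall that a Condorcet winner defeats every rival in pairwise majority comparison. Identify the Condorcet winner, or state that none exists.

Check each pair by majority over 7 ballots:
Quinn–Okafor: Okafor 5–2.
Quinn vs Kwan: Kwan wins 6–1.
Quinn vs Ivanov: Quinn is ranked higher on 4 ballots, Ivanov on 3. Quinn wins 4–3.
Quinn vs Hoang: Hoang, 6–1.
Okafor vs Kwan: Okafor, 6–1.
Okafor vs Ivanov: Okafor, 4–3.
Okafor–Hoang: Hoang 7–0.
Kwan vs Ivanov: Kwan, 5–2.
Kwan–Hoang: Hoang 6–1.
Ivanov vs Hoang: Hoang, 6–1.
Only Hoang has no losses; Hoang is the Condorcet winner.

Hoang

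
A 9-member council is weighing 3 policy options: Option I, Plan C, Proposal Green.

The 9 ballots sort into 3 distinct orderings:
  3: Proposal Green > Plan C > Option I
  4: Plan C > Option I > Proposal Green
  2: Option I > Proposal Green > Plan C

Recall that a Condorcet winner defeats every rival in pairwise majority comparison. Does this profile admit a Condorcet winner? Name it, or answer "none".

none

Pairwise majorities:
Option I vs Plan C: 2 for Option I, 7 for Plan C — Plan C by 7–2.
Option I vs Proposal Green: Option I preferred on 4+2 = 6 ballots; Option I wins 6–3.
Plan C vs Proposal Green: Plan C preferred on 4 ballots; Proposal Green wins 5–4.
Every option loses at least once (Option I loses to Plan C; Plan C loses to Proposal Green; Proposal Green loses to Option I). The majority relation contains the cycle Option I beats Proposal Green beats Plan C beats Option I, so there is no Condorcet winner.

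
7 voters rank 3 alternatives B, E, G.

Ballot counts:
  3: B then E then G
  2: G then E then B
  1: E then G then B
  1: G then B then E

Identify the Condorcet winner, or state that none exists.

Pairwise majorities:
B–E: B 4–3.
B vs G: G, 4–3.
E vs G: E wins 4–3.
No alternative is unbeaten: B loses to G; E loses to B; G loses to E. In particular B → E → G → B is a majority cycle — no Condorcet winner exists.

none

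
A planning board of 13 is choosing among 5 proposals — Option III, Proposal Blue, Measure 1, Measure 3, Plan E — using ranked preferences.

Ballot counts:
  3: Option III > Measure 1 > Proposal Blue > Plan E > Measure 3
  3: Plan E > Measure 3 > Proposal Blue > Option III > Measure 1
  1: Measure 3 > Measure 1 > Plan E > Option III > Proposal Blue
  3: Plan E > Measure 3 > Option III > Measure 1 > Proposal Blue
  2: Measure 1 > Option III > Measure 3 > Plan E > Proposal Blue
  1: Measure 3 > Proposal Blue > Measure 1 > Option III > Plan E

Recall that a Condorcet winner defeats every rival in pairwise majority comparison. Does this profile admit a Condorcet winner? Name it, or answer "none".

Head-to-head results (13 council members):
Option III vs Proposal Blue: Option III wins 9–4.
Option III vs Measure 1: Option III wins 9–4.
Option III vs Measure 3: Measure 3 wins 8–5.
Option III–Plan E: Plan E 7–6.
Proposal Blue–Measure 1: Measure 1 9–4.
Proposal Blue vs Measure 3: Measure 3 wins 10–3.
Proposal Blue vs Plan E: Plan E wins 9–4.
Measure 1 vs Measure 3: Measure 3 wins 8–5.
Measure 1 vs Plan E: Measure 1 wins 7–6.
Measure 3–Plan E: Plan E 9–4.
No option is unbeaten: Option III loses to Measure 3; Proposal Blue loses to Option III; Measure 1 loses to Option III; Measure 3 loses to Plan E; Plan E loses to Measure 1. In particular Option III → Measure 1 → Plan E → Option III is a majority cycle — no Condorcet winner exists.

none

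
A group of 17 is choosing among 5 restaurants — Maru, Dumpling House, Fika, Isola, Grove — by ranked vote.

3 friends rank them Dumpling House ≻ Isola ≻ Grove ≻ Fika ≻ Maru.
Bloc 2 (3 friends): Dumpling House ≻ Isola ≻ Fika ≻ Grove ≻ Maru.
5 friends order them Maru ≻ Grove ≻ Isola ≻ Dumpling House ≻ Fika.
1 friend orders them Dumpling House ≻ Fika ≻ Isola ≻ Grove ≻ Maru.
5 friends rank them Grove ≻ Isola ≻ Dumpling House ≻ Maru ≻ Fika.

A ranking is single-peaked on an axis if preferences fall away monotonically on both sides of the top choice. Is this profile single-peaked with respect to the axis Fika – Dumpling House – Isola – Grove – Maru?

Axis positions: Fika=1, Dumpling House=2, Isola=3, Grove=4, Maru=5.
Bloc 1 (peak Dumpling House at position 2): ranking walks positions 2-3-4-1-5, expanding outward from the peak — single-peaked.
Bloc 2 (peak Dumpling House at position 2): ranking walks positions 2-3-1-4-5, expanding outward from the peak — single-peaked.
Bloc 3 (peak Maru at position 5): ranking walks positions 5-4-3-2-1, expanding outward from the peak — single-peaked.
Bloc 4 (peak Dumpling House at position 2): ranking walks positions 2-1-3-4-5, expanding outward from the peak — single-peaked.
Bloc 5 (peak Grove at position 4): ranking walks positions 4-3-2-5-1, expanding outward from the peak — single-peaked.
Every ranking is single-peaked on this axis.

yes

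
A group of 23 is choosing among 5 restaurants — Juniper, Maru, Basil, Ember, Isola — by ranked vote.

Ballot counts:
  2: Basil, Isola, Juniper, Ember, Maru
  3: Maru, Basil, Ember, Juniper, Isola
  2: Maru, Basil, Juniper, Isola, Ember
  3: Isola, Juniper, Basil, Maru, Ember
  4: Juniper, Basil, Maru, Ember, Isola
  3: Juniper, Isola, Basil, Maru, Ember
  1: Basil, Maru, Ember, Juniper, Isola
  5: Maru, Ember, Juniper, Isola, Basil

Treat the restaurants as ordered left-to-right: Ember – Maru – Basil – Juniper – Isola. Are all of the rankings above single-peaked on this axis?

no

Axis positions: Ember=1, Maru=2, Basil=3, Juniper=4, Isola=5.
Type 1: ranking walks positions 3-5-4-1-2; Isola is ranked above Juniper even though Juniper lies between Isola and the peak Basil on the axis — preferences dip and rise again. Not single-peaked.
Type 2 (peak Maru at position 2): ranking walks positions 2-3-1-4-5, expanding outward from the peak — single-peaked.
Type 3 (peak Maru at position 2): ranking walks positions 2-3-4-5-1, expanding outward from the peak — single-peaked.
Type 4 (peak Isola at position 5): ranking walks positions 5-4-3-2-1, expanding outward from the peak — single-peaked.
Type 5 (peak Juniper at position 4): ranking walks positions 4-3-2-1-5, expanding outward from the peak — single-peaked.
Type 6 (peak Juniper at position 4): ranking walks positions 4-5-3-2-1, expanding outward from the peak — single-peaked.
Type 7 (peak Basil at position 3): ranking walks positions 3-2-1-4-5, expanding outward from the peak — single-peaked.
Type 8: ranking walks positions 2-1-4-5-3; Juniper is ranked above Basil even though Basil lies between Juniper and the peak Maru on the axis — preferences dip and rise again. Not single-peaked.
Type 1 violates single-peakedness, so the profile is not single-peaked on this axis.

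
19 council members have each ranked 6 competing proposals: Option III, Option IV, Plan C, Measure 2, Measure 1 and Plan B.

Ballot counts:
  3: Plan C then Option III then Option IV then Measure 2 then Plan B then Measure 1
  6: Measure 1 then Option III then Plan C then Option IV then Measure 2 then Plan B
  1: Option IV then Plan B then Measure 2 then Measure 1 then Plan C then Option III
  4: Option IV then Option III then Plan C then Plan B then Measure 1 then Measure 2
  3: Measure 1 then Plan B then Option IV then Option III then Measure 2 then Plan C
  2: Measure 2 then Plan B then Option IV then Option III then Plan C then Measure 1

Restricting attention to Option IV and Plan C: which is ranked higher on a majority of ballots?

Option IV

Ballots ranking Option IV above Plan C: 1 + 4 + 3 + 2 = 10.
Ballots ranking Plan C above Option IV: 19 − 10 = 9.
Option IV wins the head-to-head 10–9.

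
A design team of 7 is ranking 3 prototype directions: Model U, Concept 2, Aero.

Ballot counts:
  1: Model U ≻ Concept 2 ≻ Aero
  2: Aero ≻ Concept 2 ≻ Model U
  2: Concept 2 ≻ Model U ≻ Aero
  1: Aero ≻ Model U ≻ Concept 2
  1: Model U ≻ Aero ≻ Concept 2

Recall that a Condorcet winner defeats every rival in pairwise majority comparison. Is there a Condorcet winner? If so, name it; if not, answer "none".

Pairwise majorities:
Model U vs Concept 2: Model U is ranked higher on 1+1+1 = 3 ballots, Concept 2 on 4. Concept 2 wins 4–3.
Model U vs Aero: Model U is ranked higher on 1+2+1 = 4 ballots, Aero on 3. Model U wins 4–3.
Concept 2 vs Aero: Concept 2 preferred on 1+2 = 3 ballots; Aero wins 4–3.
Every design loses at least once (Model U loses to Concept 2; Concept 2 loses to Aero; Aero loses to Model U). The majority relation contains the cycle Model U beats Aero beats Concept 2 beats Model U, so there is no Condorcet winner.

none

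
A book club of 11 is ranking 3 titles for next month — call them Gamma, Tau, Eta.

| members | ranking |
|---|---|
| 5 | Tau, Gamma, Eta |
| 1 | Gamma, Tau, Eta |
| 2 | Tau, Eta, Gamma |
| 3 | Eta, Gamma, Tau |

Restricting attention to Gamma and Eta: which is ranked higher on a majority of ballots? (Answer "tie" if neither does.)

Ballots ranking Gamma above Eta: 5 + 1 = 6.
Ballots ranking Eta above Gamma: 11 − 6 = 5.
Gamma wins the head-to-head 6–5.

Gamma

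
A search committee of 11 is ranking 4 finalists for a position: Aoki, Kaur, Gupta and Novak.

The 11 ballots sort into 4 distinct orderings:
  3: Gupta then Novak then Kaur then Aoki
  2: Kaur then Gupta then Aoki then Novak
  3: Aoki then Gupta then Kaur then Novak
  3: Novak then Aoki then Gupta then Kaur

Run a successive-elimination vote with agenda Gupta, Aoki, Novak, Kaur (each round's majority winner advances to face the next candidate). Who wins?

Round 1: Gupta vs Aoki — 5–6, Aoki advances.
Round 2: Aoki vs Novak — 5–6, Novak advances.
Round 3: Novak vs Kaur — 6–5, Novak advances.
The agenda winner is Novak.

Novak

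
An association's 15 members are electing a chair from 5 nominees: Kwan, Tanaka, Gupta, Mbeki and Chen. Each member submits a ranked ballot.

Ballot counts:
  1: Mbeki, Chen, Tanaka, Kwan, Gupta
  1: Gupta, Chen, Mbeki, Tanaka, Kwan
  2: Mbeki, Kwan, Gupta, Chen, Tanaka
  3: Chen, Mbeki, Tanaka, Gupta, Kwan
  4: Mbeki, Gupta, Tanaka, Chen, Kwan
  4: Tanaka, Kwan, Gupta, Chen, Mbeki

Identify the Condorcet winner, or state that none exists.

none

Head-to-head results (15 voters):
Kwan vs Tanaka: Tanaka, 13–2.
Kwan–Gupta: Gupta 8–7.
Kwan vs Mbeki: Mbeki, 11–4.
Kwan vs Chen: Chen, 9–6.
Tanaka vs Gupta: Tanaka, 8–7.
Tanaka–Mbeki: Mbeki 11–4.
Tanaka–Chen: Tanaka 8–7.
Gupta vs Mbeki: 1+4 = 5 for Gupta, 10 for Mbeki — Mbeki by 10–5.
Gupta vs Chen: Gupta preferred on 1+2+4+4 = 11 ballots; Gupta wins 11–4.
Mbeki vs Chen: Chen wins 8–7.
Every candidate loses at least once (Kwan loses to Tanaka; Tanaka loses to Mbeki; Gupta loses to Tanaka; Mbeki loses to Chen; Chen loses to Tanaka). The majority relation contains the cycle Tanaka beats Chen beats Mbeki beats Tanaka, so there is no Condorcet winner.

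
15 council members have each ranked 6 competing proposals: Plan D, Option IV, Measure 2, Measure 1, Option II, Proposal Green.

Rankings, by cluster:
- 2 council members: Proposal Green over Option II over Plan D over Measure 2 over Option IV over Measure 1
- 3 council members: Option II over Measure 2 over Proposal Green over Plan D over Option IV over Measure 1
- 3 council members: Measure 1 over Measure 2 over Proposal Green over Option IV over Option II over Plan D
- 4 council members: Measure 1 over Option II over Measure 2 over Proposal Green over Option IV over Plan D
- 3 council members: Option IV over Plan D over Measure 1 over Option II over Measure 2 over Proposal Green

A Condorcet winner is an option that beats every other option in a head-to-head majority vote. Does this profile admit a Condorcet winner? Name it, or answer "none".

Head-to-head results (15 council members):
Plan D vs Option IV: Option IV, 10–5.
Plan D vs Measure 2: Measure 2, 10–5.
Plan D vs Measure 1: Plan D preferred on 2+3+3 = 8 ballots; Plan D wins 8–7.
Plan D vs Option II: 3 for Plan D, 12 for Option II — Option II by 12–3.
Plan D–Proposal Green: Proposal Green 12–3.
Option IV vs Measure 2: Measure 2 wins 12–3.
Option IV vs Measure 1: Option IV preferred on 2+3+3 = 8 ballots; Option IV wins 8–7.
Option IV vs Option II: Option IV preferred on 3+3 = 6 ballots; Option II wins 9–6.
Option IV vs Proposal Green: 3 to 12, Proposal Green.
Measure 2–Measure 1: Measure 1 10–5.
Measure 2 vs Option II: 3 to 12, Option II.
Measure 2–Proposal Green: Measure 2 13–2.
Measure 1 vs Option II: 3+4+3 = 10 for Measure 1, 5 for Option II — Measure 1 by 10–5.
Measure 1 vs Proposal Green: Measure 1, 10–5.
Option II vs Proposal Green: Option II, 10–5.
No option is unbeaten: Plan D loses to Option IV; Option IV loses to Measure 2; Measure 2 loses to Measure 1; Measure 1 loses to Plan D; Option II loses to Measure 1; Proposal Green loses to Measure 2. In particular Plan D → Measure 1 → Measure 2 → Plan D is a majority cycle — no Condorcet winner exists.

none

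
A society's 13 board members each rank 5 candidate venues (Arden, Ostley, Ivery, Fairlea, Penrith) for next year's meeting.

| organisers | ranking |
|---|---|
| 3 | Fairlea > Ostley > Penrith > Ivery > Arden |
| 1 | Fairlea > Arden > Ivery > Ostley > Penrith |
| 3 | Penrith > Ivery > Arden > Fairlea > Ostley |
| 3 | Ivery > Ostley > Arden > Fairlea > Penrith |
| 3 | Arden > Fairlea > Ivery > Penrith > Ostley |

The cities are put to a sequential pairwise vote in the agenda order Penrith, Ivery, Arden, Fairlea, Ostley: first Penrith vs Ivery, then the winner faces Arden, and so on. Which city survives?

Round 1: Penrith vs Ivery — 6–7, Ivery advances.
Round 2: Ivery vs Arden — 9–4, Ivery advances.
Round 3: Ivery vs Fairlea — 6–7, Fairlea advances.
Round 4: Fairlea vs Ostley — 10–3, Fairlea advances.
The agenda winner is Fairlea.

Fairlea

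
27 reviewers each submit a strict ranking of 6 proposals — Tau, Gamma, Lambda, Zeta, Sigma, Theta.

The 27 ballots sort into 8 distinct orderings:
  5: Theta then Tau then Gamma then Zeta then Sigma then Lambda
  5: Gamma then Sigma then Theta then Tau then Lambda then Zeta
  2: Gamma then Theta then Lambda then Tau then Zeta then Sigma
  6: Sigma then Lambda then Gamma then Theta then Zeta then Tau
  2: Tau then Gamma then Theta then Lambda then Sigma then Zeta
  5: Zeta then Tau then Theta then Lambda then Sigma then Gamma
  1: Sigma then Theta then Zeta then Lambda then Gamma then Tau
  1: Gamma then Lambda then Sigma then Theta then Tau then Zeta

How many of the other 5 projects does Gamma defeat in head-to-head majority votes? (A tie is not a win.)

Gamma against each rival (27 reviewers):
Gamma vs Tau: 15 to 12, Gamma.
Gamma vs Lambda: Gamma is ranked higher on 5+5+2+2+1 = 15 ballots, Lambda on 12. Gamma wins 15–12.
Gamma vs Zeta: Gamma, 21–6.
Gamma vs Sigma: 5+5+2+2+1 = 15 for Gamma, 12 for Sigma — Gamma by 15–12.
Gamma vs Theta: Gamma, 16–11.
Gamma beats Tau, Lambda, Zeta, Sigma, Theta — 5 pairwise wins.

5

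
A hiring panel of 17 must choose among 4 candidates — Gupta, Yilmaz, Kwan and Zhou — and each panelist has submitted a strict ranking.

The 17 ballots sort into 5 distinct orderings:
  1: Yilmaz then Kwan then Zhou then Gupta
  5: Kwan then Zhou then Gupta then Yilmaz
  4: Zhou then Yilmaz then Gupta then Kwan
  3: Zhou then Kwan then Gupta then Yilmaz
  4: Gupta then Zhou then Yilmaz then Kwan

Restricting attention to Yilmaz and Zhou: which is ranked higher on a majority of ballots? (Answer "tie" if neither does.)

Zhou

Ballots ranking Yilmaz above Zhou: 1.
Ballots ranking Zhou above Yilmaz: 17 − 1 = 16.
Zhou wins the head-to-head 16–1.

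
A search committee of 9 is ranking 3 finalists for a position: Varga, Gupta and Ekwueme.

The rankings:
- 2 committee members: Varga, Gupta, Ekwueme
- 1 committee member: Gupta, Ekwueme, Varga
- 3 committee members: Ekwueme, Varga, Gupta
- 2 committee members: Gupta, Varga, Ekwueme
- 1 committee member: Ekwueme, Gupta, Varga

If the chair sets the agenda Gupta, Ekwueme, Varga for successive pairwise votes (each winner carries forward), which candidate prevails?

Varga

Round 1: Gupta vs Ekwueme — 5–4, Gupta advances.
Round 2: Gupta vs Varga — 4–5, Varga advances.
Varga survives the agenda.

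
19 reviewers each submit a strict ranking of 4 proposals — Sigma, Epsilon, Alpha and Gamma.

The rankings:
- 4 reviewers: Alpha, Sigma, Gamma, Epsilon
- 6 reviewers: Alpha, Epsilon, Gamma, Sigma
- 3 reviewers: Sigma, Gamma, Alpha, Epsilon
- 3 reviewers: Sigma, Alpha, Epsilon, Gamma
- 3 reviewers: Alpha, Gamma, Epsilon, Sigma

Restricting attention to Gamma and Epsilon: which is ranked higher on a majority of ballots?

Gamma

Ballots ranking Gamma above Epsilon: 4 + 3 + 3 = 10.
Ballots ranking Epsilon above Gamma: 19 − 10 = 9.
Gamma wins the head-to-head 10–9.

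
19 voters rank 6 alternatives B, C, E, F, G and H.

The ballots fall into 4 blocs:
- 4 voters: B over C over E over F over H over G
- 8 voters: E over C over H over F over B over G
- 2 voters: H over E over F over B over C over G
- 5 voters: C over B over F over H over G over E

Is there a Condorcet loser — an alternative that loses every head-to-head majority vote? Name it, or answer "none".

G

Pairwise majorities:
B vs C: C wins 13–6.
B vs E: E, 10–9.
B vs F: F, 10–9.
B vs G: 4+8+2+5 = 19 for B, 0 for G — B by 19–0.
B vs H: 9 to 10, H.
C vs E: 4+5 = 9 for C, 10 for E — E by 10–9.
C vs F: 17 to 2, C.
C vs G: C preferred on 4+8+2+5 = 19 ballots; C wins 19–0.
C–H: C 17–2.
E vs F: E is ranked higher on 4+8+2 = 14 ballots, F on 5. E wins 14–5.
E–G: E 14–5.
E–H: E 12–7.
F vs G: F is ranked higher on 4+8+2+5 = 19 ballots, G on 0. F wins 19–0.
F–H: H 10–9.
G vs H: H, 19–0.
Only G has no wins; G is the Condorcet loser.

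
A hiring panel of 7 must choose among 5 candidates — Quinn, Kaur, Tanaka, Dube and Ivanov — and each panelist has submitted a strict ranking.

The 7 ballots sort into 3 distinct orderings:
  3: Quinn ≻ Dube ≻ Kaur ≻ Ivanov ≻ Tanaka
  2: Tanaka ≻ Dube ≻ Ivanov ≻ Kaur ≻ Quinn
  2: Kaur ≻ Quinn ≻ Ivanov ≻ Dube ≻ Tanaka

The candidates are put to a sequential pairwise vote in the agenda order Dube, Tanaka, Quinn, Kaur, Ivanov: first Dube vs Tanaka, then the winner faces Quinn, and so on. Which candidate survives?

Round 1: Dube vs Tanaka — 5–2, Dube advances.
Round 2: Dube vs Quinn — 2–5, Quinn advances.
Round 3: Quinn vs Kaur — 3–4, Kaur advances.
Round 4: Kaur vs Ivanov — 5–2, Kaur advances.
The agenda winner is Kaur.

Kaur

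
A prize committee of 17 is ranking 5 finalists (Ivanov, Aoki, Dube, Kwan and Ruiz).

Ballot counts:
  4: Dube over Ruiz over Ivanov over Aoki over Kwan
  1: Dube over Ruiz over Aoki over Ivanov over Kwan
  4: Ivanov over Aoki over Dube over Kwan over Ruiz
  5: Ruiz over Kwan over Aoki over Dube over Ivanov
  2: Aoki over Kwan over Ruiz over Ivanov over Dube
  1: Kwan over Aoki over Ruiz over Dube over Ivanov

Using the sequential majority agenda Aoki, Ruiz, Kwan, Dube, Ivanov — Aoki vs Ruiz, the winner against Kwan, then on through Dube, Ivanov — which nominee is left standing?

Dube

Round 1: Aoki vs Ruiz — 7–10, Ruiz advances.
Round 2: Ruiz vs Kwan — 10–7, Ruiz advances.
Round 3: Ruiz vs Dube — 8–9, Dube advances.
Round 4: Dube vs Ivanov — 11–6, Dube advances.
Dube survives the agenda.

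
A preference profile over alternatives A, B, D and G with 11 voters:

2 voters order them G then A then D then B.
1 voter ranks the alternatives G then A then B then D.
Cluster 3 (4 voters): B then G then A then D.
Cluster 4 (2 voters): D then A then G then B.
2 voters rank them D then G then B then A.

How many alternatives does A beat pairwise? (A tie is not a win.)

1

A against each rival (11 voters):
A–B: B 6–5.
A vs D: A wins 7–4.
A vs G: 2 to 9, G.
A beats D; loses to B, G — 1 pairwise win.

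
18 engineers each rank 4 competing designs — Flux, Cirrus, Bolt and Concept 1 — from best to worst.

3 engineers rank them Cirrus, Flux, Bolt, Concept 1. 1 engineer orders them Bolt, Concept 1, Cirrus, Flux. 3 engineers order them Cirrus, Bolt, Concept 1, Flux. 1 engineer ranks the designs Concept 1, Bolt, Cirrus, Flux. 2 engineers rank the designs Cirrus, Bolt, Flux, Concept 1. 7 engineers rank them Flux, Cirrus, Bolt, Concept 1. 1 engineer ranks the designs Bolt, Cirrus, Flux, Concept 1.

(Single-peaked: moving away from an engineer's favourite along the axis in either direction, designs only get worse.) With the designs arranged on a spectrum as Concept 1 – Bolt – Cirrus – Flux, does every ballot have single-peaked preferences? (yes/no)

yes

Axis positions: Concept 1=1, Bolt=2, Cirrus=3, Flux=4.
Group 1 (peak Cirrus at position 3): ranking walks positions 3-4-2-1, expanding outward from the peak — single-peaked.
Group 2 (peak Bolt at position 2): ranking walks positions 2-1-3-4, expanding outward from the peak — single-peaked.
Group 3 (peak Cirrus at position 3): ranking walks positions 3-2-1-4, expanding outward from the peak — single-peaked.
Group 4 (peak Concept 1 at position 1): ranking walks positions 1-2-3-4, expanding outward from the peak — single-peaked.
Group 5 (peak Cirrus at position 3): ranking walks positions 3-2-4-1, expanding outward from the peak — single-peaked.
Group 6 (peak Flux at position 4): ranking walks positions 4-3-2-1, expanding outward from the peak — single-peaked.
Group 7 (peak Bolt at position 2): ranking walks positions 2-3-4-1, expanding outward from the peak — single-peaked.
Every ranking is single-peaked on this axis.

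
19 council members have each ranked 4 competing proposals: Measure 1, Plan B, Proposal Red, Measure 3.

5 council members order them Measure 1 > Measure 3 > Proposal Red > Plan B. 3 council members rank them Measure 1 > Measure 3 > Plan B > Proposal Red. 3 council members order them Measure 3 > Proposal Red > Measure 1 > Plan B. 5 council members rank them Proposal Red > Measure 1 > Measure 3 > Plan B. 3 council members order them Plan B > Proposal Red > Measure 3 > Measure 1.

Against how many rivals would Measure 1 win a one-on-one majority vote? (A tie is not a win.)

2

Measure 1 against each rival (19 council members):
Measure 1 vs Plan B: 5+3+3+5 = 16 for Measure 1, 3 for Plan B — Measure 1 by 16–3.
Measure 1 vs Proposal Red: Measure 1 is ranked higher on 5+3 = 8 ballots, Proposal Red on 11. Proposal Red wins 11–8.
Measure 1 vs Measure 3: 13 to 6, Measure 1.
Measure 1 beats Plan B, Measure 3; loses to Proposal Red — 2 pairwise wins.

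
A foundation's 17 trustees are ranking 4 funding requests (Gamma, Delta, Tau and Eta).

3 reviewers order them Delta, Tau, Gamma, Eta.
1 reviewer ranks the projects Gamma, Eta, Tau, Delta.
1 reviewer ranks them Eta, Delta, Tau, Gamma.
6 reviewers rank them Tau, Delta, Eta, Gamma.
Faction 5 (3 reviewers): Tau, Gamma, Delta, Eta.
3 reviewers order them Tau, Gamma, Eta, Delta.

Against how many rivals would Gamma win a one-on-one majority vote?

Gamma against each rival (17 reviewers):
Gamma vs Delta: 1+3+3 = 7 for Gamma, 10 for Delta — Delta by 10–7.
Gamma vs Tau: Tau wins 16–1.
Gamma vs Eta: Gamma wins 10–7.
Gamma beats Eta; loses to Delta, Tau — 1 pairwise win.

1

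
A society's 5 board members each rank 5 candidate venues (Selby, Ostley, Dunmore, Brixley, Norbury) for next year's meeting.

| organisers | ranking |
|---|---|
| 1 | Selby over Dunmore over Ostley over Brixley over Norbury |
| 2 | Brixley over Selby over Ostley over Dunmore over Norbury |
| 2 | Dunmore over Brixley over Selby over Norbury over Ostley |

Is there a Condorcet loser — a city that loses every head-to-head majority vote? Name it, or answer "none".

Head-to-head results (5 organisers):
Selby vs Ostley: 1+2+2 = 5 for Selby, 0 for Ostley — Selby by 5–0.
Selby vs Dunmore: Selby is ranked higher on 1+2 = 3 ballots, Dunmore on 2. Selby wins 3–2.
Selby vs Brixley: Brixley, 4–1.
Selby vs Norbury: Selby preferred on 1+2+2 = 5 ballots; Selby wins 5–0.
Ostley vs Dunmore: Ostley is ranked higher on 2 ballots, Dunmore on 3. Dunmore wins 3–2.
Ostley vs Brixley: Ostley preferred on 1 ballot; Brixley wins 4–1.
Ostley vs Norbury: Ostley, 3–2.
Dunmore vs Brixley: Dunmore, 3–2.
Dunmore vs Norbury: Dunmore preferred on 1+2+2 = 5 ballots; Dunmore wins 5–0.
Brixley vs Norbury: 1+2+2 = 5 for Brixley, 0 for Norbury — Brixley by 5–0.
Only Norbury has no wins; Norbury is the Condorcet loser.

Norbury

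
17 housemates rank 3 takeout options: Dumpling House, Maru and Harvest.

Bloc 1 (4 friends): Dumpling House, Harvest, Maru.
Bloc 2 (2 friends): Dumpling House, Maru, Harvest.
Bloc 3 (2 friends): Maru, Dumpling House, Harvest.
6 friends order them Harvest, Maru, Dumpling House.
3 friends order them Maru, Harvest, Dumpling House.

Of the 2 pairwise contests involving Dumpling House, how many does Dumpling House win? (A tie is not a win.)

Dumpling House against each rival (17 friends):
Dumpling House vs Maru: 4+2 = 6 for Dumpling House, 11 for Maru — Maru by 11–6.
Dumpling House vs Harvest: Dumpling House is ranked higher on 4+2+2 = 8 ballots, Harvest on 9. Harvest wins 9–8.
Dumpling House beats no one; loses to Maru, Harvest — 0 pairwise wins.

0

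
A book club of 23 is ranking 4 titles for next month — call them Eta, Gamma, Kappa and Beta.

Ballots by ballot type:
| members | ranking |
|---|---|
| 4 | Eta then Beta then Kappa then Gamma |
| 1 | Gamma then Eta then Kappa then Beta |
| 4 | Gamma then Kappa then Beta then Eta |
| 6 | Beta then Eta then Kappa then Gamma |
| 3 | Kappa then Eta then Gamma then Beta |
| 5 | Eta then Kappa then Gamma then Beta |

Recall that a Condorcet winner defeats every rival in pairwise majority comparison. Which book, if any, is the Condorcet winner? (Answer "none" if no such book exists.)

Eta

Head-to-head results (23 members):
Eta–Gamma: Eta 18–5.
Eta vs Kappa: 16 to 7, Eta.
Eta vs Beta: Eta, 13–10.
Gamma vs Kappa: 5 to 18, Kappa.
Gamma–Beta: Gamma 13–10.
Kappa vs Beta: 1+4+3+5 = 13 for Kappa, 10 for Beta — Kappa by 13–10.
Only Eta has no losses; Eta is the Condorcet winner.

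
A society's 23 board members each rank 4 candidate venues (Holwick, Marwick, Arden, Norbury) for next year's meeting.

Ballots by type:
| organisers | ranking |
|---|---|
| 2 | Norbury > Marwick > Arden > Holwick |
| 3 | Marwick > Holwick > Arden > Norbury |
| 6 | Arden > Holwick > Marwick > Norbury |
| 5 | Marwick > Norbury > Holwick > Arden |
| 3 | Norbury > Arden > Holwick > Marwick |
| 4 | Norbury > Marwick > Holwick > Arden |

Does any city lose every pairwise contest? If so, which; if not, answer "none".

Arden

Pairwise majorities:
Holwick vs Marwick: 6+3 = 9 for Holwick, 14 for Marwick — Marwick by 14–9.
Holwick vs Arden: Holwick wins 12–11.
Holwick–Norbury: Norbury 14–9.
Marwick vs Arden: Marwick, 14–9.
Marwick vs Norbury: Marwick wins 14–9.
Arden vs Norbury: 3+6 = 9 for Arden, 14 for Norbury — Norbury by 14–9.
Arden is beaten in every head-to-head and is the Condorcet loser.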